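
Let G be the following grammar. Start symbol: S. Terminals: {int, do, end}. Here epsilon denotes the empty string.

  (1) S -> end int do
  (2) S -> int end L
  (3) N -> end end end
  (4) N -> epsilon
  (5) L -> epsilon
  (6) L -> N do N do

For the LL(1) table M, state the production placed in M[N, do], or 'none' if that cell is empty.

N -> epsilon

FIRST(S) = {end, int}
FIRST(N) = {epsilon, end}
FIRST(L) = {epsilon, do, end}  (via N do N do)
FOLLOW(S) includes $ since S is the start symbol.
FOLLOW(N): in L->N do N do (occurrence 1), N is followed by do N do with FIRST {do}; in L->N do N do (occurrence 2), N is followed by do with FIRST {do}. Thus FOLLOW(N) = {do}.
For N -> end end end: FIRST(end end end) = {end}, so it goes in M[N, t] for t ∈ {end}.
For N -> epsilon: FIRST(epsilon) = {epsilon}, so it goes in M[N, t] for t ∈ {}; since epsilon ∈ FIRST, also for every t ∈ FOLLOW(N) = {do}.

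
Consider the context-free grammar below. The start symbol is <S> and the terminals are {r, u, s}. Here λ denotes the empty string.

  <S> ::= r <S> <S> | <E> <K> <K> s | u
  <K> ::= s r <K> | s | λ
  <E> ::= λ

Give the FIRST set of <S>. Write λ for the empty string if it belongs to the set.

{r, s, u}

FIRST(<K>): from <K>::=s r <K> we get {s}; from <K>::=s we get {s}; from <K>::=λ we get {λ}. So FIRST(<K>) = {λ, s}.
FIRST(<E>): from <E>::=λ we get {λ}. So FIRST(<E>) = {λ}.
FIRST(<S>): from <S>::=r <S> <S> we get {r}; from <S>::=<E> <K> <K> s we get {s}; from <S>::=u we get {u}. So FIRST(<S>) = {r, s, u}.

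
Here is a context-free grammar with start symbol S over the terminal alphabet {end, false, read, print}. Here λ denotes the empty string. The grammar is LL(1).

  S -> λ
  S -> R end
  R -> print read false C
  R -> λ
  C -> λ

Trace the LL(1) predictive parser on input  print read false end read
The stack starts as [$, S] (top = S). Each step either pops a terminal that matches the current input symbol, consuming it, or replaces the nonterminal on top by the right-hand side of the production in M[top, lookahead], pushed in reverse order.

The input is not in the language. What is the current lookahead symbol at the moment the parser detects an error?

step 1: stack=$ S  input=print read false end read $  — expand S -> R end
step 2: stack=$ end R  input=print read false end read $  — expand R -> print read false C
step 3: stack=$ end C false read print  input=print read false end read $  — match print
step 4: stack=$ end C false read  input=read false end read $  — match read
step 5: stack=$ end C false  input=false end read $  — match false
step 6: stack=$ end C  input=end read $  — expand C -> λ
step 7: stack=$ end  input=end read $  — match end
step 8: stack=$  input=read $  — error: stack empty but input remains

read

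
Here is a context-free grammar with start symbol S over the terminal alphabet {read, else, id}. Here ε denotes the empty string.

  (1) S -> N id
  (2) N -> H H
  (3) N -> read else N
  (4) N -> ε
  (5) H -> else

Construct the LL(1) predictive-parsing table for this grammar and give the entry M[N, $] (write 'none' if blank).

none

FIRST(H) = {else}
FIRST(N) = {ε, else, read}  (via H H)
FIRST(S) = {else, id, read}  (via N id)
FOLLOW(S) includes $ since S is the start symbol.
FOLLOW(N): in S->N id, N is followed by id with FIRST {id}; in N->read else N, the suffix after N is empty (adds nothing new). Thus FOLLOW(N) = {id}.
For N -> H H: FIRST(H H) = {else}, so it goes in M[N, t] for t ∈ {else}.
For N -> read else N: FIRST(read else N) = {read}, so it goes in M[N, t] for t ∈ {read}.
For N -> ε: FIRST(ε) = {ε}, so it goes in M[N, t] for t ∈ {}; since ε ∈ FIRST, also for every t ∈ FOLLOW(N) = {id}.
None of these place a production in M[N, $].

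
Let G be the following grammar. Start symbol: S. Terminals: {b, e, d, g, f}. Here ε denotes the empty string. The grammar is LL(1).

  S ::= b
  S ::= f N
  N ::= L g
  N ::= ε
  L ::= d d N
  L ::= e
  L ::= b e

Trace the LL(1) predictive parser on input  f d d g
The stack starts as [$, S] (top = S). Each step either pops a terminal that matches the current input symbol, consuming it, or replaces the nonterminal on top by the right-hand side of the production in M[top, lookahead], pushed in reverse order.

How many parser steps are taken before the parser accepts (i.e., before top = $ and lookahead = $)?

8

step 1: stack=$ S  input=f d d g $  — expand S ::= f N
step 2: stack=$ N f  input=f d d g $  — match f
step 3: stack=$ N  input=d d g $  — expand N ::= L g
step 4: stack=$ g L  input=d d g $  — expand L ::= d d N
step 5: stack=$ g N d d  input=d d g $  — match d
step 6: stack=$ g N d  input=d g $  — match d
step 7: stack=$ g N  input=g $  — expand N ::= ε
step 8: stack=$ g  input=g $  — match g
Accept reached after 8 steps.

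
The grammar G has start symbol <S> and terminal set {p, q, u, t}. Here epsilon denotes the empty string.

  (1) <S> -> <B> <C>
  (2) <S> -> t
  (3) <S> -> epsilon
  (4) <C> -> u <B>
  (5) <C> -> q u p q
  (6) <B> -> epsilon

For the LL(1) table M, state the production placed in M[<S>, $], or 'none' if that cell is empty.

FIRST(<C>): from <C>->u <B> we get {u}; from <C>->q u p q we get {q}. So FIRST(<C>) = {q, u}.
FIRST(<B>): from <B>->epsilon we get {epsilon}. So FIRST(<B>) = {epsilon}.
FIRST(<S>): from <S>-><B> <C> we get {q, u}; from <S>->t we get {t}; from <S>->epsilon we get {epsilon}. So FIRST(<S>) = {epsilon, q, t, u}.
FOLLOW(<S>) includes $ since <S> is the start symbol.
FOLLOW(<S>): <S> appears on no right-hand side. Thus FOLLOW(<S>) = {$}.
For <S> -> <B> <C>: FIRST(<B> <C>) = {q, u}, so it goes in M[<S>, t] for t ∈ {q, u}.
For <S> -> t: FIRST(t) = {t}, so it goes in M[<S>, t] for t ∈ {t}.
For <S> -> epsilon: FIRST(epsilon) = {epsilon}, so it goes in M[<S>, t] for t ∈ {}; since epsilon ∈ FIRST, also for every t ∈ FOLLOW(<S>) = {$}.

<S> -> epsilon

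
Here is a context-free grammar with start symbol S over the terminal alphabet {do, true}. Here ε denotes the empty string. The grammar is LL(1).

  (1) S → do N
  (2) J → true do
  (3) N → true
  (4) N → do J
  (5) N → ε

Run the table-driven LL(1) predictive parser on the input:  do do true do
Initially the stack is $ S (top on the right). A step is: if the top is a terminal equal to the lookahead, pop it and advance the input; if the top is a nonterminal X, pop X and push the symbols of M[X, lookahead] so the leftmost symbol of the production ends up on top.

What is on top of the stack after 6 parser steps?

step 1: stack=$ S  input=do do true do $  — expand S → do N
step 2: stack=$ N do  input=do do true do $  — match do
step 3: stack=$ N  input=do true do $  — expand N → do J
step 4: stack=$ J do  input=do true do $  — match do
step 5: stack=$ J  input=true do $  — expand J → true do
step 6: stack=$ do true  input=true do $  — match true
Stack after step 6: $ do (top = do).

do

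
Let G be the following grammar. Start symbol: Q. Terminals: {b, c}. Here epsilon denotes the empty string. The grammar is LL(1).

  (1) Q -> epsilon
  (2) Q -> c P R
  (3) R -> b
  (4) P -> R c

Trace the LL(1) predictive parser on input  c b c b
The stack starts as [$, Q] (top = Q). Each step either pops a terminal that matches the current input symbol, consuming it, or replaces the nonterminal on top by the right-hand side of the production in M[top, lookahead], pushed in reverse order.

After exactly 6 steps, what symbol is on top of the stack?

R

step 1: stack=$ Q  input=c b c b $  — expand Q -> c P R
step 2: stack=$ R P c  input=c b c b $  — match c
step 3: stack=$ R P  input=b c b $  — expand P -> R c
step 4: stack=$ R c R  input=b c b $  — expand R -> b
step 5: stack=$ R c b  input=b c b $  — match b
step 6: stack=$ R c  input=c b $  — match c
Stack after step 6: $ R (top = R).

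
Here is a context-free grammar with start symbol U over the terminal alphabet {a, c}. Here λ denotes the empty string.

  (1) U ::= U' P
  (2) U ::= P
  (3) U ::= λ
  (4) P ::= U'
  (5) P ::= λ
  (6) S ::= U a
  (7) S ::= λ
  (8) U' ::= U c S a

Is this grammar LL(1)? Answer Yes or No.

FIRST(U) = {λ, c}
FIRST(P) = {λ, c}
FIRST(S) = {λ, a, c}
FIRST(U') = {c}
FOLLOW(U) = {$, a, c}
FOLLOW(P) = {$, a, c}
FOLLOW(S) = {a}
FOLLOW(U') = {$, a, c}
Cell M[P, c] receives both P ::= U' and P ::= λ — the grammar is not LL(1).

No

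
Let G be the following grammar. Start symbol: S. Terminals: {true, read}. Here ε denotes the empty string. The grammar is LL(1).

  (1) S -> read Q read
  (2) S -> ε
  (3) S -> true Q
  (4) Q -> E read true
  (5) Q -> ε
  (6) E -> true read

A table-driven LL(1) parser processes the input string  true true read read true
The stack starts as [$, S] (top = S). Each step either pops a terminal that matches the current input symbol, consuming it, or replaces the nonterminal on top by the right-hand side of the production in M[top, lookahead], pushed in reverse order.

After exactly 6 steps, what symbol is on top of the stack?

     Stack                  Input                       Action
  1  $ S                    true true read read true $  expand S -> true Q
  2  $ Q true               true true read read true $  match true
  3  $ Q                    true read read true $       expand Q -> E read true
  4  $ true read E          true read read true $       expand E -> true read
  5  $ true read read true  true read read true $       match true
  6  $ true read read       read read true $            match read
Stack after step 6: $ true read (top = read).

read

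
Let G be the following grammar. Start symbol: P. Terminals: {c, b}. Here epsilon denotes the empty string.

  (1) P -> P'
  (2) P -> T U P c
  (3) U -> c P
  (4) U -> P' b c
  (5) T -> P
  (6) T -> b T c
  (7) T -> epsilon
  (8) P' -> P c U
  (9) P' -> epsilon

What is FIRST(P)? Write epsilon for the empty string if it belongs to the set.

{epsilon, b, c}

FIRST(P) = {epsilon, b, c}  (via P', T U P c)
FIRST(T) = {epsilon, b, c}  (via P)
FIRST(P') = {epsilon, b, c}  (via P c U)
FIRST(U) = {b, c}  (via P' b c)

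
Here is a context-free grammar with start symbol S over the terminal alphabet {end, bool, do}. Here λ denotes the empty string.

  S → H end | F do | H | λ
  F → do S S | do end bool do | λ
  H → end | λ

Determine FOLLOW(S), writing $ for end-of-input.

FIRST(F) = {λ, do}
FIRST(H) = {λ, end}
FIRST(S) = {λ, do, end}  (via H end, F do, H)
FOLLOW(S) includes $ since S is the start symbol.
FOLLOW(F): in S→F do, F is followed by do with FIRST {do}. Thus FOLLOW(F) = {do}.
FOLLOW(S): in F→do S S (occurrence 1), S is followed by S with FIRST {λ, do, end}; in F→do S S (occurrence 1), the suffix after S is nullable, so FOLLOW(S) ⊇ FOLLOW(F) = {do}; in F→do S S (occurrence 2), the suffix after S is empty, so FOLLOW(S) ⊇ FOLLOW(F) = {do}. Thus FOLLOW(S) = {$, do, end}.
FOLLOW(H): in S→H end, H is followed by end with FIRST {end}; in S→H, the suffix after H is empty, so FOLLOW(H) ⊇ FOLLOW(S) = {$, do, end}. Thus FOLLOW(H) = {$, do, end}.

{$, do, end}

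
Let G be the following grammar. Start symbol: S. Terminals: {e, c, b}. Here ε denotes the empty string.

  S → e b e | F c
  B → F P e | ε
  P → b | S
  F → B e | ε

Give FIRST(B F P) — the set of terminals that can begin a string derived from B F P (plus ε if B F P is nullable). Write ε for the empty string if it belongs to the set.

{b, c, e}

FIRST(S) = {b, c, e}  (via F c)
FIRST(P) = {b, c, e}  (via S)
FIRST(B) = {ε, b, c, e}  (via F P e)
FIRST(F) = {ε, b, c, e}  (via B e)
FIRST(B F P): take FIRST of each symbol in turn, carrying on past any symbol whose FIRST contains ε; result {b, c, e}.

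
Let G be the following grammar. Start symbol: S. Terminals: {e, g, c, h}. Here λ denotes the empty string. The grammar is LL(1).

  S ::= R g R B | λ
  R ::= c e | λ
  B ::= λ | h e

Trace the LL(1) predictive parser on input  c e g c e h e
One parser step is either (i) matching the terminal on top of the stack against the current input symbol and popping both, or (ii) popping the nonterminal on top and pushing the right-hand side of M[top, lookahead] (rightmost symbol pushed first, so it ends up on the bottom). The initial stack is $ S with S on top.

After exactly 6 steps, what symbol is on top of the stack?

     Stack        Input            Action
  1  $ S          c e g c e h e $  expand S ::= R g R B
  2  $ B R g R    c e g c e h e $  expand R ::= c e
  3  $ B R g e c  c e g c e h e $  match c
  4  $ B R g e    e g c e h e $    match e
  5  $ B R g      g c e h e $      match g
  6  $ B R        c e h e $        expand R ::= c e
Stack after step 6: $ B e c (top = c).

c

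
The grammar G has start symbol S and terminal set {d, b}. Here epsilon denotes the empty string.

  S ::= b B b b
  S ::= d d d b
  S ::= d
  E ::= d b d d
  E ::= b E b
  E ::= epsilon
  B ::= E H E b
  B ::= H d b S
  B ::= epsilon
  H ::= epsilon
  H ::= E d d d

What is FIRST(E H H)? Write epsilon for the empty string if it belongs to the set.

{epsilon, b, d}

FIRST(S): from S::=b B b b we get {b}; from S::=d d d b we get {d}; from S::=d we get {d}. So FIRST(S) = {b, d}.
FIRST(E): from E::=d b d d we get {d}; from E::=b E b we get {b}; from E::=epsilon we get {epsilon}. So FIRST(E) = {epsilon, b, d}.
FIRST(H): from H::=epsilon we get {epsilon}; from H::=E d d d we get {b, d}. So FIRST(H) = {epsilon, b, d}.
FIRST(B): from B::=E H E b we get {b, d}; from B::=H d b S we get {b, d}; from B::=epsilon we get {epsilon}. So FIRST(B) = {epsilon, b, d}.
FIRST(E H H): take FIRST of each symbol in turn, carrying on past any symbol whose FIRST contains epsilon; result {epsilon, b, d}.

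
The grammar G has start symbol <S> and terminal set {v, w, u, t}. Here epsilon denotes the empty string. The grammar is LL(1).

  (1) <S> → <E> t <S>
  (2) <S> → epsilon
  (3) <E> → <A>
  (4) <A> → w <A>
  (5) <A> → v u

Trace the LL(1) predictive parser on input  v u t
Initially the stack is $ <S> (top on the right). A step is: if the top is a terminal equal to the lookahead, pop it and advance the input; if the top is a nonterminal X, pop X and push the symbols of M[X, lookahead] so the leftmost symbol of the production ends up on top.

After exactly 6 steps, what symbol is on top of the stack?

step 1: stack=$ <S>  input=v u t $  — expand <S> → <E> t <S>
step 2: stack=$ <S> t <E>  input=v u t $  — expand <E> → <A>
step 3: stack=$ <S> t <A>  input=v u t $  — expand <A> → v u
step 4: stack=$ <S> t u v  input=v u t $  — match v
step 5: stack=$ <S> t u  input=u t $  — match u
step 6: stack=$ <S> t  input=t $  — match t
Stack after step 6: $ <S> (top = <S>).

<S>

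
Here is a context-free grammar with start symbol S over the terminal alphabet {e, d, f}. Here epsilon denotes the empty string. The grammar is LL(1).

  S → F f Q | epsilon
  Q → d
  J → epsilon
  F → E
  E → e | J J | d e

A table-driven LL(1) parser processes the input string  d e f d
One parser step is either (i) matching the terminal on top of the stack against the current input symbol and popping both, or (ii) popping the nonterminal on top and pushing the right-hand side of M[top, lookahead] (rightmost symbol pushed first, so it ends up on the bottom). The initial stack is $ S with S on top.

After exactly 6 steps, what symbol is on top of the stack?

     Stack      Input      Action
  1  $ S        d e f d $  expand S → F f Q
  2  $ Q f F    d e f d $  expand F → E
  3  $ Q f E    d e f d $  expand E → d e
  4  $ Q f e d  d e f d $  match d
  5  $ Q f e    e f d $    match e
  6  $ Q f      f d $      match f
Stack after step 6: $ Q (top = Q).

Q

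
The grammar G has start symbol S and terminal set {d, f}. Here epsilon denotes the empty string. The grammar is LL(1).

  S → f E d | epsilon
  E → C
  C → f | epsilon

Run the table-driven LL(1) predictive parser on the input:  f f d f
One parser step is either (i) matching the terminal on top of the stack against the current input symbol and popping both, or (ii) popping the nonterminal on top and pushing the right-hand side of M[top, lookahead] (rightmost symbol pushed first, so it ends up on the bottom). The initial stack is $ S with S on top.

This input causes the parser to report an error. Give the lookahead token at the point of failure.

     Stack    Input      Action
  1  $ S      f f d f $  expand S → f E d
  2  $ d E f  f f d f $  match f
  3  $ d E    f d f $    expand E → C
  4  $ d C    f d f $    expand C → f
  5  $ d f    f d f $    match f
  6  $ d      d f $      match d
  7  $        f $        error: stack empty but input remains

f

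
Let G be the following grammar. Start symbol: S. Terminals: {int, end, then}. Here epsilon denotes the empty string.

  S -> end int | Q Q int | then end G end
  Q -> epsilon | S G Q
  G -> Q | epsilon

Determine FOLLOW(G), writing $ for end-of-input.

FIRST(S) = {end, int, then}  (via Q Q int)
FIRST(Q) = {epsilon, end, int, then}  (via S G Q)
FIRST(G) = {epsilon, end, int, then}  (via Q)
FOLLOW(S) includes $ since S is the start symbol.
FOLLOW(S): in Q->S G Q, S is followed by G Q with FIRST {epsilon, end, int, then}; in Q->S G Q, the suffix after S is nullable, so FOLLOW(S) ⊇ FOLLOW(Q) = {end, int, then}. Thus FOLLOW(S) = {$, end, int, then}.
FOLLOW(Q): in S->Q Q int (occurrence 1), Q is followed by Q int with FIRST {end, int, then}; in S->Q Q int (occurrence 2), Q is followed by int with FIRST {int}; in Q->S G Q, the suffix after Q is empty (adds nothing new); in G->Q, the suffix after Q is empty, so FOLLOW(Q) ⊇ FOLLOW(G) = {end, int, then}. Thus FOLLOW(Q) = {end, int, then}.
FOLLOW(G): in S->then end G end, G is followed by end with FIRST {end}; in Q->S G Q, G is followed by Q with FIRST {epsilon, end, int, then}; in Q->S G Q, the suffix after G is nullable, so FOLLOW(G) ⊇ FOLLOW(Q) = {end, int, then}. Thus FOLLOW(G) = {end, int, then}.

{end, int, then}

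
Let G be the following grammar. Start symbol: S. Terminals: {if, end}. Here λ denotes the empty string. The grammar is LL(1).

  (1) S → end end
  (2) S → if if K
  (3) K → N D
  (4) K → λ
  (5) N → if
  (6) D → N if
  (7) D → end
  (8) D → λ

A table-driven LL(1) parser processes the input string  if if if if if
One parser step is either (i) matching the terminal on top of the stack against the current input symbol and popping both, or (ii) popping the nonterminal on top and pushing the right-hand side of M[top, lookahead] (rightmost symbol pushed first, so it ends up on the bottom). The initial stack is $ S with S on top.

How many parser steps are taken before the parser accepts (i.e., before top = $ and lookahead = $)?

      Stack      Input             Action
   1  $ S        if if if if if $  expand S → if if K
   2  $ K if if  if if if if if $  match if
   3  $ K if     if if if if $     match if
   4  $ K        if if if $        expand K → N D
   5  $ D N      if if if $        expand N → if
   6  $ D if     if if if $        match if
   7  $ D        if if $           expand D → N if
   8  $ if N     if if $           expand N → if
   9  $ if if    if if $           match if
  10  $ if       if $              match if
Accept reached after 10 steps.

10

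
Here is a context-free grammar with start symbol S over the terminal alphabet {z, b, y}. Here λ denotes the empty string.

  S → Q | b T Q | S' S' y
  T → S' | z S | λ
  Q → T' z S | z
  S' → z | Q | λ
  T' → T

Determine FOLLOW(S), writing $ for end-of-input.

FIRST(S): from S→Q we get {z}; from S→b T Q we get {b}; from S→S' S' y we get {y, z}. So FIRST(S) = {b, y, z}.
FIRST(T): from T→S' we get {λ, z}; from T→z S we get {z}; from T→λ we get {λ}. So FIRST(T) = {λ, z}.
FIRST(T'): from T'→T we get {λ, z}. So FIRST(T') = {λ, z}.
FIRST(Q): from Q→T' z S we get {z}; from Q→z we get {z}. So FIRST(Q) = {z}.
FIRST(S'): from S'→z we get {z}; from S'→Q we get {z}; from S'→λ we get {λ}. So FIRST(S') = {λ, z}.
FOLLOW(S) includes $ since S is the start symbol.
FOLLOW(T'): in Q→T' z S, T' is followed by z S with FIRST {z}. Thus FOLLOW(T') = {z}.
FOLLOW(T): in S→b T Q, T is followed by Q with FIRST {z}; in T'→T, the suffix after T is empty, so FOLLOW(T) ⊇ FOLLOW(T') = {z}. Thus FOLLOW(T) = {z}.
FOLLOW(S'): in S→S' S' y (occurrence 1), S' is followed by S' y with FIRST {y, z}; in S→S' S' y (occurrence 2), S' is followed by y with FIRST {y}; in T→S', the suffix after S' is empty, so FOLLOW(S') ⊇ FOLLOW(T) = {z}. Thus FOLLOW(S') = {y, z}.
FOLLOW(S): in T→z S, the suffix after S is empty, so FOLLOW(S) ⊇ FOLLOW(T) = {z}; in Q→T' z S, the suffix after S is empty, so FOLLOW(S) ⊇ FOLLOW(Q) = {$, y, z}. Thus FOLLOW(S) = {$, y, z}.
FOLLOW(Q): in S→Q, the suffix after Q is empty, so FOLLOW(Q) ⊇ FOLLOW(S) = {$, y, z}; in S→b T Q, the suffix after Q is empty, so FOLLOW(Q) ⊇ FOLLOW(S) = {$, y, z}; in S'→Q, the suffix after Q is empty, so FOLLOW(Q) ⊇ FOLLOW(S') = {y, z}. Thus FOLLOW(Q) = {$, y, z}.

{$, y, z}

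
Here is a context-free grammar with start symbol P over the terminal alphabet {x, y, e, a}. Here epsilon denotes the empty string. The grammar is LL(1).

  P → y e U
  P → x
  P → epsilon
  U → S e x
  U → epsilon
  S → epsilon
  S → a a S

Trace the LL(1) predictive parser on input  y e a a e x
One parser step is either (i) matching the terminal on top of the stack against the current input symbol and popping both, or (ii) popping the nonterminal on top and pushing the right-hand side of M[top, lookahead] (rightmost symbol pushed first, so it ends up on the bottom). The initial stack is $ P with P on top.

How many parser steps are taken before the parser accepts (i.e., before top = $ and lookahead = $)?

10

step 1: stack=$ P  input=y e a a e x $  — expand P → y e U
step 2: stack=$ U e y  input=y e a a e x $  — match y
step 3: stack=$ U e  input=e a a e x $  — match e
step 4: stack=$ U  input=a a e x $  — expand U → S e x
step 5: stack=$ x e S  input=a a e x $  — expand S → a a S
step 6: stack=$ x e S a a  input=a a e x $  — match a
step 7: stack=$ x e S a  input=a e x $  — match a
step 8: stack=$ x e S  input=e x $  — expand S → epsilon
step 9: stack=$ x e  input=e x $  — match e
step 10: stack=$ x  input=x $  — match x
Accept reached after 10 steps.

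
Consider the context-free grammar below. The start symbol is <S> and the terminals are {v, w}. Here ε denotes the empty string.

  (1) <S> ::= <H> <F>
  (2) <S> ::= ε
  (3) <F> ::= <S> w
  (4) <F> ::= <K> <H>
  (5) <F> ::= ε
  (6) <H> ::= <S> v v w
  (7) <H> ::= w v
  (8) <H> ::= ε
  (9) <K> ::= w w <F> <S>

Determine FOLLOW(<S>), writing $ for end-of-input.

FIRST(<K>) = {w}
FIRST(<S>) = {ε, v, w}  (via <H> <F>)
FIRST(<F>) = {ε, v, w}  (via <S> w, <K> <H>)
FIRST(<H>) = {ε, v, w}  (via <S> v v w)
FOLLOW(<S>) includes $ since <S> is the start symbol.
FOLLOW(<S>): in <F>::=<S> w, <S> is followed by w with FIRST {w}; in <H>::=<S> v v w, <S> is followed by v v w with FIRST {v}; in <K>::=w w <F> <S>, the suffix after <S> is empty, so FOLLOW(<S>) ⊇ FOLLOW(<K>) = {$, v, w}. Thus FOLLOW(<S>) = {$, v, w}.
FOLLOW(<F>): in <S>::=<H> <F>, the suffix after <F> is empty, so FOLLOW(<F>) ⊇ FOLLOW(<S>) = {$, v, w}; in <K>::=w w <F> <S>, <F> is followed by <S> with FIRST {ε, v, w}; in <K>::=w w <F> <S>, the suffix after <F> is nullable, so FOLLOW(<F>) ⊇ FOLLOW(<K>) = {$, v, w}. Thus FOLLOW(<F>) = {$, v, w}.
FOLLOW(<H>): in <S>::=<H> <F>, <H> is followed by <F> with FIRST {ε, v, w}; in <S>::=<H> <F>, the suffix after <H> is nullable, so FOLLOW(<H>) ⊇ FOLLOW(<S>) = {$, v, w}; in <F>::=<K> <H>, the suffix after <H> is empty, so FOLLOW(<H>) ⊇ FOLLOW(<F>) = {$, v, w}. Thus FOLLOW(<H>) = {$, v, w}.
FOLLOW(<K>): in <F>::=<K> <H>, <K> is followed by <H> with FIRST {ε, v, w}; in <F>::=<K> <H>, the suffix after <K> is nullable, so FOLLOW(<K>) ⊇ FOLLOW(<F>) = {$, v, w}. Thus FOLLOW(<K>) = {$, v, w}.

{$, v, w}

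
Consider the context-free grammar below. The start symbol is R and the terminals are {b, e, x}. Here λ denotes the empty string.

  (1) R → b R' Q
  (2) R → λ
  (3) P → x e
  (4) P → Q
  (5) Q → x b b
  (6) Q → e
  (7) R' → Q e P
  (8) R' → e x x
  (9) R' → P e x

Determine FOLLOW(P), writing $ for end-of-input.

FIRST(R) = {λ, b}
FIRST(Q) = {e, x}
FIRST(P) = {e, x}  (via Q)
FIRST(R') = {e, x}  (via Q e P, P e x)
FOLLOW(R) includes $ since R is the start symbol.
FOLLOW(R): R appears on no right-hand side. Thus FOLLOW(R) = {$}.
FOLLOW(R'): in R→b R' Q, R' is followed by Q with FIRST {e, x}. Thus FOLLOW(R') = {e, x}.
FOLLOW(P): in R'→Q e P, the suffix after P is empty, so FOLLOW(P) ⊇ FOLLOW(R') = {e, x}; in R'→P e x, P is followed by e x with FIRST {e}. Thus FOLLOW(P) = {e, x}.
FOLLOW(Q): in R→b R' Q, the suffix after Q is empty, so FOLLOW(Q) ⊇ FOLLOW(R) = {$}; in P→Q, the suffix after Q is empty, so FOLLOW(Q) ⊇ FOLLOW(P) = {e, x}; in R'→Q e P, Q is followed by e P with FIRST {e}. Thus FOLLOW(Q) = {$, e, x}.

{e, x}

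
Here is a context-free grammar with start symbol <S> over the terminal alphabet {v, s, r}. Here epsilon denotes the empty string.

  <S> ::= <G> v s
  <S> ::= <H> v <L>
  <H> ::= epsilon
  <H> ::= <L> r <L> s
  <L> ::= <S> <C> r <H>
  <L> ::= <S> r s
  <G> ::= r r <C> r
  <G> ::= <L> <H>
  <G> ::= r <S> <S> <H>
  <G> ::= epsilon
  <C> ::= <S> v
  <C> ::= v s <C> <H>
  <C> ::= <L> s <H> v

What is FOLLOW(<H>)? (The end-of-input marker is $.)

{$, r, s, v}

FIRST(<S>) = {r, v}  (via <G> v s, <H> v <L>)
FIRST(<L>) = {r, v}  (via <S> <C> r <H>, <S> r s)
FIRST(<H>) = {epsilon, r, v}  (via <L> r <L> s)
FIRST(<G>) = {epsilon, r, v}  (via <L> <H>)
FIRST(<C>) = {r, v}  (via <S> v, <L> s <H> v)
FOLLOW(<S>) includes $ since <S> is the start symbol.
FOLLOW(<G>): in <S>::=<G> v s, <G> is followed by v s with FIRST {v}. Thus FOLLOW(<G>) = {v}.
FOLLOW(<S>): in <L>::=<S> <C> r <H>, <S> is followed by <C> r <H> with FIRST {r, v}; in <L>::=<S> r s, <S> is followed by r s with FIRST {r}; in <G>::=r <S> <S> <H> (occurrence 1), <S> is followed by <S> <H> with FIRST {r, v}; in <G>::=r <S> <S> <H> (occurrence 2), <S> is followed by <H> with FIRST {epsilon, r, v}; in <G>::=r <S> <S> <H> (occurrence 2), the suffix after <S> is nullable, so FOLLOW(<S>) ⊇ FOLLOW(<G>) = {v}; in <C>::=<S> v, <S> is followed by v with FIRST {v}. Thus FOLLOW(<S>) = {$, r, v}.
FOLLOW(<L>): in <S>::=<H> v <L>, the suffix after <L> is empty, so FOLLOW(<L>) ⊇ FOLLOW(<S>) = {$, r, v}; in <H>::=<L> r <L> s (occurrence 1), <L> is followed by r <L> s with FIRST {r}; in <H>::=<L> r <L> s (occurrence 2), <L> is followed by s with FIRST {s}; in <G>::=<L> <H>, <L> is followed by <H> with FIRST {epsilon, r, v}; in <G>::=<L> <H>, the suffix after <L> is nullable, so FOLLOW(<L>) ⊇ FOLLOW(<G>) = {v}; in <C>::=<L> s <H> v, <L> is followed by s <H> v with FIRST {s}. Thus FOLLOW(<L>) = {$, r, s, v}.
FOLLOW(<C>): in <L>::=<S> <C> r <H>, <C> is followed by r <H> with FIRST {r}; in <G>::=r r <C> r, <C> is followed by r with FIRST {r}; in <C>::=v s <C> <H>, <C> is followed by <H> with FIRST {epsilon, r, v}; in <C>::=v s <C> <H>, the suffix after <C> is nullable (adds nothing new). Thus FOLLOW(<C>) = {r, v}.
FOLLOW(<H>): in <S>::=<H> v <L>, <H> is followed by v <L> with FIRST {v}; in <L>::=<S> <C> r <H>, the suffix after <H> is empty, so FOLLOW(<H>) ⊇ FOLLOW(<L>) = {$, r, s, v}; in <G>::=<L> <H>, the suffix after <H> is empty, so FOLLOW(<H>) ⊇ FOLLOW(<G>) = {v}; in <G>::=r <S> <S> <H>, the suffix after <H> is empty, so FOLLOW(<H>) ⊇ FOLLOW(<G>) = {v}; in <C>::=v s <C> <H>, the suffix after <H> is empty, so FOLLOW(<H>) ⊇ FOLLOW(<C>) = {r, v}; in <C>::=<L> s <H> v, <H> is followed by v with FIRST {v}. Thus FOLLOW(<H>) = {$, r, s, v}.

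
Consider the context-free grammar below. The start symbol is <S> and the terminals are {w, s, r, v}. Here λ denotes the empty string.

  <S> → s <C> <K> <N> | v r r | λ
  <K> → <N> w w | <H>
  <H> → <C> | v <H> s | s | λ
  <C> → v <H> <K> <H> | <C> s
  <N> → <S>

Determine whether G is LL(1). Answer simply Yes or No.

FIRST(<S>) = {λ, s, v}
FIRST(<K>) = {λ, s, v, w}
FIRST(<H>) = {λ, s, v}
FIRST(<C>) = {v}
FIRST(<N>) = {λ, s, v}
FOLLOW(<S>) = {$, w}
FOLLOW(<K>) = {$, s, v, w}
FOLLOW(<H>) = {$, s, v, w}
FOLLOW(<C>) = {$, s, v, w}
FOLLOW(<N>) = {$, w}
Cell M[<C>, v] receives both <C> → v <H> <K> <H> and <C> → <C> s — the grammar is not LL(1).

No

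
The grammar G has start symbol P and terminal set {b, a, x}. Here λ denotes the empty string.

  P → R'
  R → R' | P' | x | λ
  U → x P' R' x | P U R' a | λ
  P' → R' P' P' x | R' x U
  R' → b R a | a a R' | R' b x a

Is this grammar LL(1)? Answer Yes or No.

No

FIRST(P) = {a, b}
FIRST(R) = {λ, a, b, x}
FIRST(U) = {λ, a, b, x}
FIRST(P') = {a, b}
FIRST(R') = {a, b}
FOLLOW(P) = {$, a, b, x}
FOLLOW(R) = {a}
FOLLOW(U) = {a, b, x}
FOLLOW(P') = {a, b, x}
FOLLOW(R') = {$, a, b, x}
Cell M[P', a] receives both P' → R' P' P' x and P' → R' x U — the grammar is not LL(1).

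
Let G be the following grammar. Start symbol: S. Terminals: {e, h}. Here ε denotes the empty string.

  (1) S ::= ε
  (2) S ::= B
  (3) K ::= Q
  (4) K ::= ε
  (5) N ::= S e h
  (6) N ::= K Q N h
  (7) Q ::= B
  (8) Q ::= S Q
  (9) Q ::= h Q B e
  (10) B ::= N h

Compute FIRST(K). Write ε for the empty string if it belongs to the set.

{ε, e, h}

FIRST(S) = {ε, e, h}  (via B)
FIRST(K) = {ε, e, h}  (via Q)
FIRST(N) = {e, h}  (via S e h, K Q N h)
FIRST(B) = {e, h}  (via N h)
FIRST(Q) = {e, h}  (via B, S Q)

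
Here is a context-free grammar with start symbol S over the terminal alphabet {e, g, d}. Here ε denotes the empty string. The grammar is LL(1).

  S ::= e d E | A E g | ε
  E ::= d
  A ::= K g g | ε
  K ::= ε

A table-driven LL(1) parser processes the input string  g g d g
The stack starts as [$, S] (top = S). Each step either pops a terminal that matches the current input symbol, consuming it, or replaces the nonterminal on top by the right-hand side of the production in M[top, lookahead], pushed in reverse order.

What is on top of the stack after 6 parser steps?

     Stack        Input      Action
  1  $ S          g g d g $  expand S ::= A E g
  2  $ g E A      g g d g $  expand A ::= K g g
  3  $ g E g g K  g g d g $  expand K ::= ε
  4  $ g E g g    g g d g $  match g
  5  $ g E g      g d g $    match g
  6  $ g E        d g $      expand E ::= d
Stack after step 6: $ g d (top = d).

d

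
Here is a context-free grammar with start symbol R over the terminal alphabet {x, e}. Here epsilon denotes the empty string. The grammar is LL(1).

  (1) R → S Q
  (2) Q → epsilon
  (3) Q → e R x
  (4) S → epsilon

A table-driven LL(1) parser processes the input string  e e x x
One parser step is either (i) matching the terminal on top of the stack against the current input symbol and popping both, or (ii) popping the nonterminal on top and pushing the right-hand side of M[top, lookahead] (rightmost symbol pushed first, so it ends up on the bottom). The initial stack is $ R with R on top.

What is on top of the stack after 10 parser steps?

Q

      Stack      Input      Action
   1  $ R        e e x x $  expand R → S Q
   2  $ Q S      e e x x $  expand S → epsilon
   3  $ Q        e e x x $  expand Q → e R x
   4  $ x R e    e e x x $  match e
   5  $ x R      e x x $    expand R → S Q
   6  $ x Q S    e x x $    expand S → epsilon
   7  $ x Q      e x x $    expand Q → e R x
   8  $ x x R e  e x x $    match e
   9  $ x x R    x x $      expand R → S Q
  10  $ x x Q S  x x $      expand S → epsilon
Stack after step 10: $ x x Q (top = Q).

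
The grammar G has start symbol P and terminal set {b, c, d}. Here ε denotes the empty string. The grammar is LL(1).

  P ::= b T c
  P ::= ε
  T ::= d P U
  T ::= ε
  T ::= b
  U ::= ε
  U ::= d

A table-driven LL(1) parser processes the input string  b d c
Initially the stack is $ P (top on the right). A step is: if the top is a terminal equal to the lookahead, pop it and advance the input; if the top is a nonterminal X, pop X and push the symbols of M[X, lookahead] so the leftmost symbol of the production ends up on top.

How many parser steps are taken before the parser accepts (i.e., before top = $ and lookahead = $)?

7

     Stack      Input    Action
  1  $ P        b d c $  expand P ::= b T c
  2  $ c T b    b d c $  match b
  3  $ c T      d c $    expand T ::= d P U
  4  $ c U P d  d c $    match d
  5  $ c U P    c $      expand P ::= ε
  6  $ c U      c $      expand U ::= ε
  7  $ c        c $      match c
Accept reached after 7 steps.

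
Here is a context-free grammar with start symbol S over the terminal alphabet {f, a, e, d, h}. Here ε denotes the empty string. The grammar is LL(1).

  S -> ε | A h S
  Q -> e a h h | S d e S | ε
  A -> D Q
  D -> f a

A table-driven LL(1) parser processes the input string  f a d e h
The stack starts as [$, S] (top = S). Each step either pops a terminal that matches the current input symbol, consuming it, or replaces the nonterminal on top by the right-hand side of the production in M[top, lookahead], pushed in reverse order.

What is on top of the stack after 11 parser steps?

S

step 1: stack=$ S  input=f a d e h $  — expand S -> A h S
step 2: stack=$ S h A  input=f a d e h $  — expand A -> D Q
step 3: stack=$ S h Q D  input=f a d e h $  — expand D -> f a
step 4: stack=$ S h Q a f  input=f a d e h $  — match f
step 5: stack=$ S h Q a  input=a d e h $  — match a
step 6: stack=$ S h Q  input=d e h $  — expand Q -> S d e S
step 7: stack=$ S h S e d S  input=d e h $  — expand S -> ε
step 8: stack=$ S h S e d  input=d e h $  — match d
step 9: stack=$ S h S e  input=e h $  — match e
step 10: stack=$ S h S  input=h $  — expand S -> ε
step 11: stack=$ S h  input=h $  — match h
Stack after step 11: $ S (top = S).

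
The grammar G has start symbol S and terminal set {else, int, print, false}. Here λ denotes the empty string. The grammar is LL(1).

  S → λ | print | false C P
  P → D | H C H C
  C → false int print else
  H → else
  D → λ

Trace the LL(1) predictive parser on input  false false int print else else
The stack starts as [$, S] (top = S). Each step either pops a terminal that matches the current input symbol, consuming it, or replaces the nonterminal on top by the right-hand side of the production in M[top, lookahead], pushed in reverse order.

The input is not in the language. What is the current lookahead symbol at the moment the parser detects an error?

step 1: stack=$ S  input=false false int print else else $  — expand S → false C P
step 2: stack=$ P C false  input=false false int print else else $  — match false
step 3: stack=$ P C  input=false int print else else $  — expand C → false int print else
step 4: stack=$ P else print int false  input=false int print else else $  — match false
step 5: stack=$ P else print int  input=int print else else $  — match int
step 6: stack=$ P else print  input=print else else $  — match print
step 7: stack=$ P else  input=else else $  — match else
step 8: stack=$ P  input=else $  — expand P → H C H C
step 9: stack=$ C H C H  input=else $  — expand H → else
step 10: stack=$ C H C else  input=else $  — match else
step 11: stack=$ C H C  input=$  — error: M[C, $] is empty

$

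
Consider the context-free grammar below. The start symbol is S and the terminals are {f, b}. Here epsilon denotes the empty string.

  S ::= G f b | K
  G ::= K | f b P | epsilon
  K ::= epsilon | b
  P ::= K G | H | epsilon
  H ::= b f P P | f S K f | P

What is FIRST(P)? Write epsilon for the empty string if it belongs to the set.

FIRST(K): from K::=epsilon we get {epsilon}; from K::=b we get {b}. So FIRST(K) = {epsilon, b}.
FIRST(G): from G::=K we get {epsilon, b}; from G::=f b P we get {f}; from G::=epsilon we get {epsilon}. So FIRST(G) = {epsilon, b, f}.
FIRST(S): from S::=G f b we get {b, f}; from S::=K we get {epsilon, b}. So FIRST(S) = {epsilon, b, f}.
FIRST(P): from P::=K G we get {epsilon, b, f}; from P::=H we get {epsilon, b, f}; from P::=epsilon we get {epsilon}. So FIRST(P) = {epsilon, b, f}.
FIRST(H): from H::=b f P P we get {b}; from H::=f S K f we get {f}; from H::=P we get {epsilon, b, f}. So FIRST(H) = {epsilon, b, f}.

{epsilon, b, f}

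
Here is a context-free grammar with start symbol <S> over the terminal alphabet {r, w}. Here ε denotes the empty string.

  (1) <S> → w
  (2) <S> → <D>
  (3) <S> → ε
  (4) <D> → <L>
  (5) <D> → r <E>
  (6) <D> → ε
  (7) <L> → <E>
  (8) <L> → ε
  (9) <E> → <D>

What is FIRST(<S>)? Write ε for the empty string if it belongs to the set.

FIRST(<S>) = {ε, r, w}  (via <D>)
FIRST(<D>) = {ε, r}  (via <L>)
FIRST(<E>) = {ε, r}  (via <D>)
FIRST(<L>) = {ε, r}  (via <E>)

{ε, r, w}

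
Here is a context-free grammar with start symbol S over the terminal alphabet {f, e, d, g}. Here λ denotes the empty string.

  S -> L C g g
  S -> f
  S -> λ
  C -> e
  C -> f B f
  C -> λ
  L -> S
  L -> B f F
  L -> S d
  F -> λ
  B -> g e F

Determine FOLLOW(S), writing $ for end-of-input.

FIRST(C): from C->e we get {e}; from C->f B f we get {f}; from C->λ we get {λ}. So FIRST(C) = {λ, e, f}.
FIRST(F): from F->λ we get {λ}. So FIRST(F) = {λ}.
FIRST(B): from B->g e F we get {g}. So FIRST(B) = {g}.
FIRST(S): from S->L C g g we get {d, e, f, g}; from S->f we get {f}; from S->λ we get {λ}. So FIRST(S) = {λ, d, e, f, g}.
FIRST(L): from L->S we get {λ, d, e, f, g}; from L->B f F we get {g}; from L->S d we get {d, e, f, g}. So FIRST(L) = {λ, d, e, f, g}.
FOLLOW(S) includes $ since S is the start symbol.
FOLLOW(C): in S->L C g g, C is followed by g g with FIRST {g}. Thus FOLLOW(C) = {g}.
FOLLOW(L): in S->L C g g, L is followed by C g g with FIRST {e, f, g}. Thus FOLLOW(L) = {e, f, g}.
FOLLOW(S): in L->S, the suffix after S is empty, so FOLLOW(S) ⊇ FOLLOW(L) = {e, f, g}; in L->S d, S is followed by d with FIRST {d}. Thus FOLLOW(S) = {$, d, e, f, g}.
FOLLOW(B): in C->f B f, B is followed by f with FIRST {f}; in L->B f F, B is followed by f F with FIRST {f}. Thus FOLLOW(B) = {f}.
FOLLOW(F): in L->B f F, the suffix after F is empty, so FOLLOW(F) ⊇ FOLLOW(L) = {e, f, g}; in B->g e F, the suffix after F is empty, so FOLLOW(F) ⊇ FOLLOW(B) = {f}. Thus FOLLOW(F) = {e, f, g}.

{$, d, e, f, g}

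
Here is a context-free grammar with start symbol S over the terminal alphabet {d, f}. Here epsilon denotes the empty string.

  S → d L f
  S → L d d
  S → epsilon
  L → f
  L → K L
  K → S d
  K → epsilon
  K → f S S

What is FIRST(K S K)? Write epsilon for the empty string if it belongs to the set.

FIRST(S) = {epsilon, d, f}  (via L d d)
FIRST(K) = {epsilon, d, f}  (via S d)
FIRST(L) = {d, f}  (via K L)
FIRST(K S K): take FIRST of each symbol in turn, carrying on past any symbol whose FIRST contains epsilon; result {epsilon, d, f}.

{epsilon, d, f}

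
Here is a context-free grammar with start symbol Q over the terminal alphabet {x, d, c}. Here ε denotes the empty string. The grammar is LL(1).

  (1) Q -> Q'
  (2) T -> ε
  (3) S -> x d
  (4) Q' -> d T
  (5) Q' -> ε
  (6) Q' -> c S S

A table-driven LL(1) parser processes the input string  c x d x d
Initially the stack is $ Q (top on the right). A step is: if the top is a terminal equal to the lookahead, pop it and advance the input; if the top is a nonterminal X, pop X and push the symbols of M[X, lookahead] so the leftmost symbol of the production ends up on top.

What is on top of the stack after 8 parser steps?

     Stack    Input        Action
  1  $ Q      c x d x d $  expand Q -> Q'
  2  $ Q'     c x d x d $  expand Q' -> c S S
  3  $ S S c  c x d x d $  match c
  4  $ S S    x d x d $    expand S -> x d
  5  $ S d x  x d x d $    match x
  6  $ S d    d x d $      match d
  7  $ S      x d $        expand S -> x d
  8  $ d x    x d $        match x
Stack after step 8: $ d (top = d).

d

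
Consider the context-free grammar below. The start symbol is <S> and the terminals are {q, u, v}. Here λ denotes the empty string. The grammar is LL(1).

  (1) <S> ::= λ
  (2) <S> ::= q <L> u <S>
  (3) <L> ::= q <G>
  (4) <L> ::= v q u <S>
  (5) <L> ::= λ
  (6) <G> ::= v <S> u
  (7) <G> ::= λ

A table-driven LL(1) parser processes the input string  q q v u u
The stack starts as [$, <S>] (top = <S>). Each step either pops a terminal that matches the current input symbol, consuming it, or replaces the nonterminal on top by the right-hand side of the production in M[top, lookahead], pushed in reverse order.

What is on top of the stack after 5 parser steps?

v

     Stack          Input        Action
  1  $ <S>          q q v u u $  expand <S> ::= q <L> u <S>
  2  $ <S> u <L> q  q q v u u $  match q
  3  $ <S> u <L>    q v u u $    expand <L> ::= q <G>
  4  $ <S> u <G> q  q v u u $    match q
  5  $ <S> u <G>    v u u $      expand <G> ::= v <S> u
Stack after step 5: $ <S> u u <S> v (top = v).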